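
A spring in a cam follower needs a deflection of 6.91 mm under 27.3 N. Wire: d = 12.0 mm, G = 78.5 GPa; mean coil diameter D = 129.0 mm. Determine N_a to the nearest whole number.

24

Required rate k = F/δ = 27.3/6.91 = 3.9508 N/mm
N_a = Gd⁴/(8D³k) = (78.5×10³ × 12.0⁴)/(8 × 129.0³ × 3.9508)
    = 1.62778e+09 / 6.7849e+07 = 23.99 → 24 coils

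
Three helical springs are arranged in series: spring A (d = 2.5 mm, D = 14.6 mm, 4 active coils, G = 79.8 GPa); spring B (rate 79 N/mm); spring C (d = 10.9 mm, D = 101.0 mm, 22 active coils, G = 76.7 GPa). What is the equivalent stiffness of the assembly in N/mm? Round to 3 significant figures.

k_A = Gd⁴/(8D³N_a) = (79.8×10³)(2.5⁴)/(8·14.6³·4) = 31.301 N/mm
k_C = Gd⁴/(8D³N_a) = (76.7×10³)(10.9⁴)/(8·101.0³·22) = 5.9707 N/mm
Series: 1/k_eq = 1/31.301 + 1/79 + 1/5.9707 = 0.21209; k_eq = 4.715 N/mm

4.71 N/mm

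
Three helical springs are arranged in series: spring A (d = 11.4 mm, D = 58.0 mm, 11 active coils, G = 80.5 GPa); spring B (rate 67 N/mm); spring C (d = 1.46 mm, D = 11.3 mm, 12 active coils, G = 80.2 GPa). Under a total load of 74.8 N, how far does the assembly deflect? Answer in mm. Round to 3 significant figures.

30.5 mm

k_A = Gd⁴/(8D³N_a) = (80.5×10³)(11.4⁴)/(8·58.0³·11) = 79.186 N/mm
k_C = Gd⁴/(8D³N_a) = (80.2×10³)(1.46⁴)/(8·11.3³·12) = 2.6307 N/mm
Series: 1/k_eq = 1/79.186 + 1/67 + 1/2.6307 = 0.40767; k_eq = 2.4529 N/mm
δ = F/k_eq = 74.8/2.4529 = 30.494 mm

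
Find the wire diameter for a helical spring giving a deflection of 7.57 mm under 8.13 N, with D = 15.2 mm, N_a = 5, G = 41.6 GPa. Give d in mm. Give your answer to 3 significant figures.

Required rate k = F/δ = 8.13/7.57 = 1.074 N/mm
d = (8D³N_a·k / G)^(1/4) = (8·15.2³·5·1.074 / (41.6×10³))^0.25
  = (3.6265)^0.25 = 1.3800 mm

1.38 mm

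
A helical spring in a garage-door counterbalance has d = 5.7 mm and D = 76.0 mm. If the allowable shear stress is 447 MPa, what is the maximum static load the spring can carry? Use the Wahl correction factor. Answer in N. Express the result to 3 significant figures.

386 N

C = D/d = 76.0/5.7 = 13.3333
K_W = (4C−1)/(4C−4) + 0.615/C = 52.333/49.333 + 0.0461 = 1.1069
τ_max = K·8FD/(πd³) → F_max = τ_allow·πd³/(8DK)
F_max = 447·π·5.7³/(8·76.0·1.1069) = 2.6007e+05/673.02 = 386.42 N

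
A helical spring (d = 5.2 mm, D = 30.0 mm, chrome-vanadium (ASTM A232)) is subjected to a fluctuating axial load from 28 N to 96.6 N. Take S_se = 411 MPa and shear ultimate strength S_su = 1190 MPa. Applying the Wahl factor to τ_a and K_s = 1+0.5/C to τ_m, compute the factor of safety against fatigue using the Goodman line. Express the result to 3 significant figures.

11.3

C = D/d = 30.0/5.2 = 5.7692; K_W = (4C−1)/(4C−4)+0.615/C = 1.2639; K_s = 1+0.5/C = 1.0867
F_a = (F_max−F_min)/2 = 34.3 N; F_m = (F_max+F_min)/2 = 62.3 N
τ_a = K_W·8F_aD/(πd³) = 1.2639 × 18.636 = 23.553 MPa
τ_m = K_s·8F_mD/(πd³) = 1.0867 × 33.848 = 36.782 MPa
Goodman: 1/n_f = τ_a/S_se + τ_m/S_su = 23.553/411 + 36.782/1190 = 0.05731 + 0.03091 = 0.088216
n_f = 1/0.088216 = 11.34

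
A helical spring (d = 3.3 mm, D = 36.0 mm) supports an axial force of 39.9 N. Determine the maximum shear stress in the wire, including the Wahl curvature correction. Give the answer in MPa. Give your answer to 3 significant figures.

Spring index C = D/d = 36.0/3.3 = 10.9091
K_W = (4C−1)/(4C−4) + 0.615/C = 42.636/39.636 + 0.0564 = 1.1321
τ₀ = 8FD/(πd³) = 8·39.9·36.0/(π·3.3³) = 11491.2/112.9 = 101.78 MPa
τ_max = K·τ₀ = 1.1321 × 101.78 = 115.22 MPa

115 MPa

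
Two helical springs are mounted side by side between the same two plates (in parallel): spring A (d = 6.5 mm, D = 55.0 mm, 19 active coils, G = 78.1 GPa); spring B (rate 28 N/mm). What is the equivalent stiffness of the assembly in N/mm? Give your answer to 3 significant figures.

33.5 N/mm

k_A = Gd⁴/(8D³N_a) = (78.1×10³)(6.5⁴)/(8·55.0³·19) = 5.5128 N/mm
Parallel: k_eq = 5.5128 + 28 = 33.513 N/mm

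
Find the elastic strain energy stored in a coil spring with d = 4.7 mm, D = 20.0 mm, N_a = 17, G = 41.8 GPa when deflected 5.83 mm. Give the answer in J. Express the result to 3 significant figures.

0.319 J

k = Gd⁴/(8D³N_a) = (41.8×10³)(4.7⁴)/(8·20.0³·17) = 18.747 N/mm
U = ½kδ² = 0.5 × 18.747 × 5.83² = 318.6 N·mm = 0.3186 J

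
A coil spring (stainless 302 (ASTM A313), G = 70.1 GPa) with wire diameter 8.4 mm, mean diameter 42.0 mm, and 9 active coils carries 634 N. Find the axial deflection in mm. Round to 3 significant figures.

k = Gd⁴/(8D³N_a) = (70.1×10³)(8.4⁴)/(8·42.0³·9) = 65.427 N/mm
δ = F/k = 634 / 65.427 = 9.6902 mm

9.69 mm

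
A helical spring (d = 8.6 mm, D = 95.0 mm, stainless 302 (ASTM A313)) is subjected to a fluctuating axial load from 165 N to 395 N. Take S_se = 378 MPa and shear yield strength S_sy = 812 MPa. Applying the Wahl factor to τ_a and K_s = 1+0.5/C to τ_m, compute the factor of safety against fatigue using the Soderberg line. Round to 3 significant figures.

C = D/d = 95.0/8.6 = 11.0465; K_W = (4C−1)/(4C−4)+0.615/C = 1.1303; K_s = 1+0.5/C = 1.0453
F_a = (F_max−F_min)/2 = 115 N; F_m = (F_max+F_min)/2 = 280 N
τ_a = K_W·8F_aD/(πd³) = 1.1303 × 43.739 = 49.439 MPa
τ_m = K_s·8F_mD/(πd³) = 1.0453 × 106.49 = 111.31 MPa
Soderberg: 1/n_f = τ_a/S_se + τ_m/S_sy = 49.439/378 + 111.31/812 = 0.13079 + 0.13709 = 0.26788
n_f = 1/0.26788 = 3.733

3.73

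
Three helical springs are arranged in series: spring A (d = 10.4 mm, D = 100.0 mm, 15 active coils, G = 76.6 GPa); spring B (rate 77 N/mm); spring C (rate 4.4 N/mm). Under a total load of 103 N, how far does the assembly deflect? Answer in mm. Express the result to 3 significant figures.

k_A = Gd⁴/(8D³N_a) = (76.6×10³)(10.4⁴)/(8·100.0³·15) = 7.4676 N/mm
Series: 1/k_eq = 1/7.4676 + 1/77 + 1/4.4 = 0.37417; k_eq = 2.6726 N/mm
δ = F/k_eq = 103/2.6726 = 38.54 mm

38.5 mm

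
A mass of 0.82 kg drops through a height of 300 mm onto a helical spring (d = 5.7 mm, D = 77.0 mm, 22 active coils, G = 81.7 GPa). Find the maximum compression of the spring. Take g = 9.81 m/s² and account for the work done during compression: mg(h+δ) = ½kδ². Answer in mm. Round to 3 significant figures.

75.0 mm

k = Gd⁴/(8D³N_a) = (81.7×10³)(5.7⁴)/(8·77.0³·22) = 1.0733 N/mm
W = mg = 0.82 × 9.81 = 8.0442 N
½kδ² − Wδ − Wh = 0 → δ = (W + √(W² + 2kWh))/k
δ = (8.0442 + √(64.709 + 5180.49))/1.0733 = (8.0442 + 72.424)/1.0733 = 74.97 mm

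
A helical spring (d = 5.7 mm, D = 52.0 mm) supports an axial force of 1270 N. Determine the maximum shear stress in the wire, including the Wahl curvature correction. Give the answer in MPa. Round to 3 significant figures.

1050 MPa

Spring index C = D/d = 52.0/5.7 = 9.1228
K_W = (4C−1)/(4C−4) + 0.615/C = 35.491/32.491 + 0.0674 = 1.1597
τ₀ = 8FD/(πd³) = 8·1270·52.0/(π·5.7³) = 528320/581.8 = 908.08 MPa
τ_max = K·τ₀ = 1.1597 × 908.08 = 1053.1 MPa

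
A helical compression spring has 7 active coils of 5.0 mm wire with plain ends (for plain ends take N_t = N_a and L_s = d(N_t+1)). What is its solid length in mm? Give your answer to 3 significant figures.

plain ends: N_t = N_a = 7
L_s = d·(N_t+1) = 5.0 × 8 = 40 mm

40.0 mm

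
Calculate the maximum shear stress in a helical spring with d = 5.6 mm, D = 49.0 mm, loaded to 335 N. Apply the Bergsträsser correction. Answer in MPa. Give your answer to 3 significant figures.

Spring index C = D/d = 49.0/5.6 = 8.7500
K_B = (4C+2)/(4C−3) = 37.000/32.000 = 1.1562
τ₀ = 8FD/(πd³) = 8·335·49.0/(π·5.6³) = 131320/551.71 = 238.02 MPa
τ_max = K·τ₀ = 1.1562 × 238.02 = 275.21 MPa

275 MPa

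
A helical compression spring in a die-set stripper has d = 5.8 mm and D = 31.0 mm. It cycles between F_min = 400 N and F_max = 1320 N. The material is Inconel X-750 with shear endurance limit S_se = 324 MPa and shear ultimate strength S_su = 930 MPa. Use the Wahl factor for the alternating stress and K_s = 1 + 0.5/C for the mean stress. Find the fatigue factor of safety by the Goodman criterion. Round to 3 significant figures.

C = D/d = 31.0/5.8 = 5.3448; K_W = (4C−1)/(4C−4)+0.615/C = 1.2877; K_s = 1+0.5/C = 1.0935
F_a = (F_max−F_min)/2 = 460 N; F_m = (F_max+F_min)/2 = 860 N
τ_a = K_W·8F_aD/(πd³) = 1.2877 × 186.11 = 239.65 MPa
τ_m = K_s·8F_mD/(πd³) = 1.0935 × 347.95 = 380.5 MPa
Goodman: 1/n_f = τ_a/S_se + τ_m/S_su = 239.65/324 + 380.5/930 = 0.73967 + 0.40914 = 1.1488
n_f = 1/1.1488 = 0.8705

0.870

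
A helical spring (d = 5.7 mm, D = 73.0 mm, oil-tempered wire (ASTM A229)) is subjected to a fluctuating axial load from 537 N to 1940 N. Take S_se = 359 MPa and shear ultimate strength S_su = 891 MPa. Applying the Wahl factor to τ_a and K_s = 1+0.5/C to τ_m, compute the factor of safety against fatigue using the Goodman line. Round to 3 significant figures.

C = D/d = 73.0/5.7 = 12.8070; K_W = (4C−1)/(4C−4)+0.615/C = 1.1115; K_s = 1+0.5/C = 1.0390
F_a = (F_max−F_min)/2 = 701.5 N; F_m = (F_max+F_min)/2 = 1238.5 N
τ_a = K_W·8F_aD/(πd³) = 1.1115 × 704.15 = 782.69 MPa
τ_m = K_s·8F_mD/(πd³) = 1.0390 × 1243.2 = 1291.7 MPa
Goodman: 1/n_f = τ_a/S_se + τ_m/S_su = 782.69/359 + 1291.7/891 = 2.18021 + 1.44974 = 3.6299
n_f = 1/3.6299 = 0.2755

0.275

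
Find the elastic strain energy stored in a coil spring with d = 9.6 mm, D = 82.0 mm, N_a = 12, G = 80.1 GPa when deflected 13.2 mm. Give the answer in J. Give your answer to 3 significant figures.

1.12 J

k = Gd⁴/(8D³N_a) = (80.1×10³)(9.6⁴)/(8·82.0³·12) = 12.853 N/mm
U = ½kδ² = 0.5 × 12.853 × 13.2² = 1119.8 N·mm = 1.1198 J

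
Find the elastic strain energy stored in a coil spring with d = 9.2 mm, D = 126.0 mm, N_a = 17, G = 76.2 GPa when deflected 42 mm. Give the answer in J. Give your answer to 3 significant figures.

k = Gd⁴/(8D³N_a) = (76.2×10³)(9.2⁴)/(8·126.0³·17) = 2.0066 N/mm
U = ½kδ² = 0.5 × 2.0066 × 42² = 1769.8 N·mm = 1.7698 J

1.77 J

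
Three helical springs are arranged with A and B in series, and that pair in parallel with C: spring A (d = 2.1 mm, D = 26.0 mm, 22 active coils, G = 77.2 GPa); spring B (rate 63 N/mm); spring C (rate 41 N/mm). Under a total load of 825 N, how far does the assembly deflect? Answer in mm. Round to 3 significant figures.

k_A = Gd⁴/(8D³N_a) = (77.2×10³)(2.1⁴)/(8·26.0³·22) = 0.48536 N/mm
Springs A,B series: k_AB = 1/(1/0.48536+1/63) = 0.48165 N/mm; parallel with C: k_eq = 0.48165+41 = 41.482 N/mm
δ = F/k_eq = 825/41.482 = 19.888 mm

19.9 mm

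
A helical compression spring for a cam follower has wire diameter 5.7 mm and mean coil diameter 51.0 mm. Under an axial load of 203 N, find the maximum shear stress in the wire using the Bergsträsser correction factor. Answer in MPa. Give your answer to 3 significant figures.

Spring index C = D/d = 51.0/5.7 = 8.9474
K_B = (4C+2)/(4C−3) = 37.789/32.789 = 1.1525
τ₀ = 8FD/(πd³) = 8·203·51.0/(π·5.7³) = 82824/581.8 = 142.36 MPa
τ_max = K·τ₀ = 1.1525 × 142.36 = 164.07 MPa

164 MPa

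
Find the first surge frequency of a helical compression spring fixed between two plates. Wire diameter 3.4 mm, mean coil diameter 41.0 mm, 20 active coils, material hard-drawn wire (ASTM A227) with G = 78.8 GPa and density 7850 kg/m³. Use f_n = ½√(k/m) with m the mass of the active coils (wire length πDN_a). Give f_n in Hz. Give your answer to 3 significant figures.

k = Gd⁴/(8D³N_a) = (78.8×10³)(3.4⁴)/(8·41.0³·20) = 0.95493 N/mm = 954.93 N/m
Wire length L = πDN_a = π·41.0·20 = 2576.1 mm
m = ρ·(πd²/4)·L = 7850 × 9.0792×10⁻⁶ m² × 2.5761 m = 0.1836 kg
f_n = ½√(k/m) = 0.5·√(954.93/0.1836) = 0.5·√(5201) = 36.059 Hz

36.1 Hz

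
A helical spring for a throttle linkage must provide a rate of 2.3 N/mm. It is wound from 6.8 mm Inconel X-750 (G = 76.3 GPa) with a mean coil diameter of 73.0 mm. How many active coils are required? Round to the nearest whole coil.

23

N_a = Gd⁴/(8D³k) = (76.3×10³ × 6.8⁴)/(8 × 73.0³ × 2.3)
    = 1.6314e+08 / 7.15791e+06 = 22.79 → 23 coils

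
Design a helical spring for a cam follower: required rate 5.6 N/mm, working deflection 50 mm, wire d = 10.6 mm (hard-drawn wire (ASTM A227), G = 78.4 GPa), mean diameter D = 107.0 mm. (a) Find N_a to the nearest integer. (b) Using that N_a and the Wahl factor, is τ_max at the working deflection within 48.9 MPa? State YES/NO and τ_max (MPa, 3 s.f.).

N_a = Gd⁴/(8D³k) = (78.4×10³)(10.6⁴)/(8·107.0³·5.6) = 18.03 → N_a = 18
Actual rate k = Gd⁴/(8D³·18) = 5.6108 N/mm
Working load F = kδ = 5.6108·50 = 280.54 N
C = 107.0/10.6 = 10.0943; K_W = (4C−1)/(4C−4)+0.615/C = 1.1434
τ_max = K_W·8FD/(πd³) = 1.1434·64.18 = 73.383 MPa
τ_max > 48.9 MPa → exceeds allowable

(a) 18 coils; (b) NO, τ_max = 73.4 MPa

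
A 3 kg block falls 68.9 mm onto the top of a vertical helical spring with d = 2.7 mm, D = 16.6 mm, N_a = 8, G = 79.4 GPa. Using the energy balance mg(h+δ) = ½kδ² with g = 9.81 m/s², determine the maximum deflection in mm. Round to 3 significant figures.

k = Gd⁴/(8D³N_a) = (79.4×10³)(2.7⁴)/(8·16.6³·8) = 14.414 N/mm
W = mg = 3 × 9.81 = 29.43 N
½kδ² − Wδ − Wh = 0 → δ = (W + √(W² + 2kWh))/k
δ = (29.43 + √(866.12 + 58453.5))/14.414 = (29.43 + 243.56)/14.414 = 18.94 mm

18.9 mm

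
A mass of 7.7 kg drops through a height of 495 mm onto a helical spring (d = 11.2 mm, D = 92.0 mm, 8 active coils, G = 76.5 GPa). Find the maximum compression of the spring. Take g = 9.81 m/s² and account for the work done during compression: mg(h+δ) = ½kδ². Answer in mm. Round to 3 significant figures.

58.9 mm

k = Gd⁴/(8D³N_a) = (76.5×10³)(11.2⁴)/(8·92.0³·8) = 24.154 N/mm
W = mg = 7.7 × 9.81 = 75.537 N
½kδ² − Wδ − Wh = 0 → δ = (W + √(W² + 2kWh))/k
δ = (75.537 + √(5705.8 + 1.80628e+06))/24.154 = (75.537 + 1346.1)/24.154 = 58.857 mm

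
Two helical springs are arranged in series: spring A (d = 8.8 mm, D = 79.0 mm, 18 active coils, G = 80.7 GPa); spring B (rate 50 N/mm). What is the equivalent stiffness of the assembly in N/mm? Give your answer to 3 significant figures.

k_A = Gd⁴/(8D³N_a) = (80.7×10³)(8.8⁴)/(8·79.0³·18) = 6.8165 N/mm
Series: 1/k_eq = 1/6.8165 + 1/50 = 0.1667; k_eq = 5.9987 N/mm

6.00 N/mm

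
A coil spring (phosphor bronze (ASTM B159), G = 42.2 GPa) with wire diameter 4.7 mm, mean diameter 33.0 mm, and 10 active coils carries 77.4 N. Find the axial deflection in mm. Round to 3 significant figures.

k = Gd⁴/(8D³N_a) = (42.2×10³)(4.7⁴)/(8·33.0³·10) = 7.1626 N/mm
δ = F/k = 77.4 / 7.1626 = 10.806 mm

10.8 mm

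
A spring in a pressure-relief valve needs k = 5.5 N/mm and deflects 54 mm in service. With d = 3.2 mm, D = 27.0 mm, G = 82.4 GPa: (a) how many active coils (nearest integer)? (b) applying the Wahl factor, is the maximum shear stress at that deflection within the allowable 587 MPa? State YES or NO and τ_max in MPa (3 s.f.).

(a) 10 coils; (b) NO, τ_max = 730 MPa

N_a = Gd⁴/(8D³k) = (82.4×10³)(3.2⁴)/(8·27.0³·5.5) = 9.977 → N_a = 10
Actual rate k = Gd⁴/(8D³·10) = 5.4871 N/mm
Working load F = kδ = 5.4871·54 = 296.31 N
C = 27.0/3.2 = 8.4375; K_W = (4C−1)/(4C−4)+0.615/C = 1.1737
τ_max = K_W·8FD/(πd³) = 1.1737·621.72 = 729.73 MPa
τ_max > 587 MPa → exceeds allowable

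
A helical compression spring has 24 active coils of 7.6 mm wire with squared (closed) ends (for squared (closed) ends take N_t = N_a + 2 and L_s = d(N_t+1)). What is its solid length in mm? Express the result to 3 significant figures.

squared (closed) ends: N_t = N_a + 2 = 24 + 2 = 26
L_s = d·(N_t+1) = 7.6 × 27 = 205.2 mm

205 mm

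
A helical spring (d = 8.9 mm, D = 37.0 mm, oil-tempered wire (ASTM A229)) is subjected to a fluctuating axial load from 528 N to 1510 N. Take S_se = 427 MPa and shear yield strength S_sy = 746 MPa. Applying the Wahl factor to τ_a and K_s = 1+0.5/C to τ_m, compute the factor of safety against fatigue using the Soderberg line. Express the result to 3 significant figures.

2.40

C = D/d = 37.0/8.9 = 4.1573; K_W = (4C−1)/(4C−4)+0.615/C = 1.3855; K_s = 1+0.5/C = 1.1203
F_a = (F_max−F_min)/2 = 491 N; F_m = (F_max+F_min)/2 = 1019 N
τ_a = K_W·8F_aD/(πd³) = 1.3855 × 65.623 = 90.919 MPa
τ_m = K_s·8F_mD/(πd³) = 1.1203 × 136.19 = 152.57 MPa
Soderberg: 1/n_f = τ_a/S_se + τ_m/S_sy = 90.919/427 + 152.57/746 = 0.21292 + 0.20452 = 0.41744
n_f = 1/0.41744 = 2.396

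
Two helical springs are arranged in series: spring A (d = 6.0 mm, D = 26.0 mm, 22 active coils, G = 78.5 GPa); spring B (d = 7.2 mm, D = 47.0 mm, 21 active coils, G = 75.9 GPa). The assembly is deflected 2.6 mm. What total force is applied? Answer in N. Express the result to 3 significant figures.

k_A = Gd⁴/(8D³N_a) = (78.5×10³)(6.0⁴)/(8·26.0³·22) = 32.888 N/mm
k_B = Gd⁴/(8D³N_a) = (75.9×10³)(7.2⁴)/(8·47.0³·21) = 11.694 N/mm
Series: 1/k_eq = 1/32.888 + 1/11.694 = 0.11592; k_eq = 8.6267 N/mm
F = k_eq·δ = 8.6267·2.6 = 22.43 N

22.4 N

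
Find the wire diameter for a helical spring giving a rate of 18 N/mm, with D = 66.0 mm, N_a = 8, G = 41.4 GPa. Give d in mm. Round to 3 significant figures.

9.46 mm

d = (8D³N_a·k / G)^(1/4) = (8·66.0³·8·18 / (41.4×10³))^0.25
  = (7999.9)^0.25 = 9.4574 mm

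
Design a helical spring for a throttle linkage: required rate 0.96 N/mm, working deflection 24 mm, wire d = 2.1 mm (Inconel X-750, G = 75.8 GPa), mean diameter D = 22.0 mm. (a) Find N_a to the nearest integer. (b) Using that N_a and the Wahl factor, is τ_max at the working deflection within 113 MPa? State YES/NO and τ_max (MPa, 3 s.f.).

N_a = Gd⁴/(8D³k) = (75.8×10³)(2.1⁴)/(8·22.0³·0.96) = 18.03 → N_a = 18
Actual rate k = Gd⁴/(8D³·18) = 0.96143 N/mm
Working load F = kδ = 0.96143·24 = 23.074 N
C = 22.0/2.1 = 10.4762; K_W = (4C−1)/(4C−4)+0.615/C = 1.1379
τ_max = K_W·8FD/(πd³) = 1.1379·139.58 = 158.82 MPa
τ_max > 113 MPa → exceeds allowable

(a) 18 coils; (b) NO, τ_max = 159 MPa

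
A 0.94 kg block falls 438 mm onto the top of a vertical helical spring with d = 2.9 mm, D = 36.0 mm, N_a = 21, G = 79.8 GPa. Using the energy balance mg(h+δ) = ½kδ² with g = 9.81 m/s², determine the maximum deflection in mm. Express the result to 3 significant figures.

k = Gd⁴/(8D³N_a) = (79.8×10³)(2.9⁴)/(8·36.0³·21) = 0.72008 N/mm
W = mg = 0.94 × 9.81 = 9.2214 N
½kδ² − Wδ − Wh = 0 → δ = (W + √(W² + 2kWh))/k
δ = (9.2214 + √(85.034 + 5816.73))/0.72008 = (9.2214 + 76.823)/0.72008 = 119.49 mm

119 mm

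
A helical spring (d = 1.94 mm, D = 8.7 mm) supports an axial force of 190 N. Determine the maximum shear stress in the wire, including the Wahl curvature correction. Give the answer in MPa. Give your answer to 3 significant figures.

780 MPa

Spring index C = D/d = 8.7/1.94 = 4.4845
K_W = (4C−1)/(4C−4) + 0.615/C = 16.938/13.938 + 0.1371 = 1.3524
τ₀ = 8FD/(πd³) = 8·190·8.7/(π·1.94³) = 13224/22.938 = 576.51 MPa
τ_max = K·τ₀ = 1.3524 × 576.51 = 779.66 MPa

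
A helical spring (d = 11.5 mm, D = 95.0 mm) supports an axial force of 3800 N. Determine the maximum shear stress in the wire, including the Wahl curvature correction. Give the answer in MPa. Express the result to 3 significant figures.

712 MPa

Spring index C = D/d = 95.0/11.5 = 8.2609
K_W = (4C−1)/(4C−4) + 0.615/C = 32.043/29.043 + 0.0744 = 1.1777
τ₀ = 8FD/(πd³) = 8·3800·95.0/(π·11.5³) = 2.888e+06/4778 = 604.44 MPa
τ_max = K·τ₀ = 1.1777 × 604.44 = 711.87 MPa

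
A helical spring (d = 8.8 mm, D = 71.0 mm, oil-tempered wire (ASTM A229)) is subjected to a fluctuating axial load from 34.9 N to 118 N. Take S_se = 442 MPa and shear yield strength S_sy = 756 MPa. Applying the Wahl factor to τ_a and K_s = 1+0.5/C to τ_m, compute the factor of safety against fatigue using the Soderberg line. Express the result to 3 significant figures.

C = D/d = 71.0/8.8 = 8.0682; K_W = (4C−1)/(4C−4)+0.615/C = 1.1823; K_s = 1+0.5/C = 1.0620
F_a = (F_max−F_min)/2 = 41.55 N; F_m = (F_max+F_min)/2 = 76.45 N
τ_a = K_W·8F_aD/(πd³) = 1.1823 × 11.024 = 13.034 MPa
τ_m = K_s·8F_mD/(πd³) = 1.0620 × 20.283 = 21.54 MPa
Soderberg: 1/n_f = τ_a/S_se + τ_m/S_sy = 13.034/442 + 21.54/756 = 0.02949 + 0.02849 = 0.057979
n_f = 1/0.057979 = 17.25

17.2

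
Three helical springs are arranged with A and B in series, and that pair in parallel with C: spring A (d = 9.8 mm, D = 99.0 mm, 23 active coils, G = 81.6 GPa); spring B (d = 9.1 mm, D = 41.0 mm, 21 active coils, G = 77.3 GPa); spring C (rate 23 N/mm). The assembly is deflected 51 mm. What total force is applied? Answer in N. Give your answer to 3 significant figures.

k_A = Gd⁴/(8D³N_a) = (81.6×10³)(9.8⁴)/(8·99.0³·23) = 4.2157 N/mm
k_B = Gd⁴/(8D³N_a) = (77.3×10³)(9.1⁴)/(8·41.0³·21) = 45.781 N/mm
Springs A,B series: k_AB = 1/(1/4.2157+1/45.781) = 3.8602 N/mm; parallel with C: k_eq = 3.8602+23 = 26.86 N/mm
F = k_eq·δ = 26.86·51 = 1369.9 N

1370 N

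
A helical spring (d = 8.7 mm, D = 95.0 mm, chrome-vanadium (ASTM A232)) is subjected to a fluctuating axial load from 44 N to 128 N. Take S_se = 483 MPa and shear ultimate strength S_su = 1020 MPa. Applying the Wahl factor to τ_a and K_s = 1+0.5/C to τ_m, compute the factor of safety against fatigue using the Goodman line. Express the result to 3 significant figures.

14.6

C = D/d = 95.0/8.7 = 10.9195; K_W = (4C−1)/(4C−4)+0.615/C = 1.1319; K_s = 1+0.5/C = 1.0458
F_a = (F_max−F_min)/2 = 42 N; F_m = (F_max+F_min)/2 = 86 N
τ_a = K_W·8F_aD/(πd³) = 1.1319 × 15.43 = 17.465 MPa
τ_m = K_s·8F_mD/(πd³) = 1.0458 × 31.594 = 33.041 MPa
Goodman: 1/n_f = τ_a/S_se + τ_m/S_su = 17.465/483 + 33.041/1020 = 0.03616 + 0.03239 = 0.068553
n_f = 1/0.068553 = 14.59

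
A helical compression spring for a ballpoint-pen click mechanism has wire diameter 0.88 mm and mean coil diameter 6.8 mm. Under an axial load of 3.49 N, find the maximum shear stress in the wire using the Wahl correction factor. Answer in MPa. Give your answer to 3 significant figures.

Spring index C = D/d = 6.8/0.88 = 7.7273
K_W = (4C−1)/(4C−4) + 0.615/C = 29.909/26.909 + 0.0796 = 1.1911
τ₀ = 8FD/(πd³) = 8·3.49·6.8/(π·0.88³) = 189.856/2.1409 = 88.68 MPa
τ_max = K·τ₀ = 1.1911 × 88.68 = 105.62 MPa

106 MPa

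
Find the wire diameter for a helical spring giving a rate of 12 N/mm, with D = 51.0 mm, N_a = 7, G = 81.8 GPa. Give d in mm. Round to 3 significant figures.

d = (8D³N_a·k / G)^(1/4) = (8·51.0³·7·12 / (81.8×10³))^0.25
  = (1089.7)^0.25 = 5.7456 mm

5.75 mm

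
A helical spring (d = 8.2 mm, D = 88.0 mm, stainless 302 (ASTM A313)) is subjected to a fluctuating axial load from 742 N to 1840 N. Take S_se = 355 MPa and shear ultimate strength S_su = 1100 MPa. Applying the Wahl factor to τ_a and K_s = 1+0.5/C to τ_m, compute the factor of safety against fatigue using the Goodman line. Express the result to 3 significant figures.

C = D/d = 88.0/8.2 = 10.7317; K_W = (4C−1)/(4C−4)+0.615/C = 1.1344; K_s = 1+0.5/C = 1.0466
F_a = (F_max−F_min)/2 = 549 N; F_m = (F_max+F_min)/2 = 1291 N
τ_a = K_W·8F_aD/(πd³) = 1.1344 × 223.13 = 253.11 MPa
τ_m = K_s·8F_mD/(πd³) = 1.0466 × 524.7 = 549.14 MPa
Goodman: 1/n_f = τ_a/S_se + τ_m/S_su = 253.11/355 + 549.14/1100 = 0.71299 + 0.49922 = 1.2122
n_f = 1/1.2122 = 0.8249

0.825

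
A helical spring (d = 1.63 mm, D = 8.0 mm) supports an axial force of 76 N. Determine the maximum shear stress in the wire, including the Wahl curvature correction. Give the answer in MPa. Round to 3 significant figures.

Spring index C = D/d = 8.0/1.63 = 4.9080
K_W = (4C−1)/(4C−4) + 0.615/C = 18.632/15.632 + 0.1253 = 1.3172
τ₀ = 8FD/(πd³) = 8·76·8.0/(π·1.63³) = 4864/13.605 = 357.5 MPa
τ_max = K·τ₀ = 1.3172 × 357.5 = 470.91 MPa

471 MPa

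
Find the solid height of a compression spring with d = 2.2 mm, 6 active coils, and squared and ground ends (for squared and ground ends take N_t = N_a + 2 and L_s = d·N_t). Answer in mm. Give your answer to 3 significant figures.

squared and ground ends: N_t = N_a + 2 = 6 + 2 = 8
L_s = d·N_t = 2.2 × 8 = 17.6 mm

17.6 mm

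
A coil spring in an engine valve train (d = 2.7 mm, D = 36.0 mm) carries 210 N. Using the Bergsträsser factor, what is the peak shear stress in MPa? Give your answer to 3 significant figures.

Spring index C = D/d = 36.0/2.7 = 13.3333
K_B = (4C+2)/(4C−3) = 55.333/50.333 = 1.0993
τ₀ = 8FD/(πd³) = 8·210·36.0/(π·2.7³) = 60480/61.836 = 978.07 MPa
τ_max = K·τ₀ = 1.0993 × 978.07 = 1075.2 MPa

1080 MPa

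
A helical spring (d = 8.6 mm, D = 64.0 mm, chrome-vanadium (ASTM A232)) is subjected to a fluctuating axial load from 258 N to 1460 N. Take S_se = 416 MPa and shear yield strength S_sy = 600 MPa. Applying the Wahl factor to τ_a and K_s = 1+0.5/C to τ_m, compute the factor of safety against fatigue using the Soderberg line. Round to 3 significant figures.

1.20

C = D/d = 64.0/8.6 = 7.4419; K_W = (4C−1)/(4C−4)+0.615/C = 1.1991; K_s = 1+0.5/C = 1.0672
F_a = (F_max−F_min)/2 = 601 N; F_m = (F_max+F_min)/2 = 859 N
τ_a = K_W·8F_aD/(πd³) = 1.1991 × 153.99 = 184.65 MPa
τ_m = K_s·8F_mD/(πd³) = 1.0672 × 220.1 = 234.89 MPa
Soderberg: 1/n_f = τ_a/S_se + τ_m/S_sy = 184.65/416 + 234.89/600 = 0.44386 + 0.39148 = 0.83534
n_f = 1/0.83534 = 1.197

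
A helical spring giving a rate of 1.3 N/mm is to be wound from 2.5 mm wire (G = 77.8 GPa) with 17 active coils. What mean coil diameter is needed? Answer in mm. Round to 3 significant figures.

D = (Gd⁴/(8N_a·k))^(1/3) = (77.8×10³·2.5⁴/(8·17·1.3))^(1/3)
  = (17189.3)^(1/3) = 25.8079 mm

25.8 mm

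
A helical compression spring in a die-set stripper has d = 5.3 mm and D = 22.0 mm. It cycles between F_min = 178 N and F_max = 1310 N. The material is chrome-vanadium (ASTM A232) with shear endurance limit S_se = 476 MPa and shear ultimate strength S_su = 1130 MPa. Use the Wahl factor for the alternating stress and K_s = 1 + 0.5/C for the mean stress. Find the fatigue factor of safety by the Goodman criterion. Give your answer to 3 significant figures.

1.11

C = D/d = 22.0/5.3 = 4.1509; K_W = (4C−1)/(4C−4)+0.615/C = 1.3862; K_s = 1+0.5/C = 1.1205
F_a = (F_max−F_min)/2 = 566 N; F_m = (F_max+F_min)/2 = 744 N
τ_a = K_W·8F_aD/(πd³) = 1.3862 × 212.99 = 295.24 MPa
τ_m = K_s·8F_mD/(πd³) = 1.1205 × 279.97 = 313.69 MPa
Goodman: 1/n_f = τ_a/S_se + τ_m/S_su = 295.24/476 + 313.69/1130 = 0.62025 + 0.27760 = 0.89785
n_f = 1/0.89785 = 1.114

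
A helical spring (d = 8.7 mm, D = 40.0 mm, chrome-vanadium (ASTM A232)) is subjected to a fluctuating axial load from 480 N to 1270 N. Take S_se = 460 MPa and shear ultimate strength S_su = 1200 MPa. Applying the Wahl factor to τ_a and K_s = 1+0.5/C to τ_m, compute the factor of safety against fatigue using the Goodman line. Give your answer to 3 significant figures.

3.30

C = D/d = 40.0/8.7 = 4.5977; K_W = (4C−1)/(4C−4)+0.615/C = 1.3422; K_s = 1+0.5/C = 1.1087
F_a = (F_max−F_min)/2 = 395 N; F_m = (F_max+F_min)/2 = 875 N
τ_a = K_W·8F_aD/(πd³) = 1.3422 × 61.1 = 82.01 MPa
τ_m = K_s·8F_mD/(πd³) = 1.1087 × 135.35 = 150.07 MPa
Goodman: 1/n_f = τ_a/S_se + τ_m/S_su = 82.01/460 + 150.07/1200 = 0.17828 + 0.12506 = 0.30334
n_f = 1/0.30334 = 3.297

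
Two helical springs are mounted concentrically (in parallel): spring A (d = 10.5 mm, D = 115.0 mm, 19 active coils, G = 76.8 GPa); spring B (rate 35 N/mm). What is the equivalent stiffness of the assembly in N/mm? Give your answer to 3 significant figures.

39.0 N/mm

k_A = Gd⁴/(8D³N_a) = (76.8×10³)(10.5⁴)/(8·115.0³·19) = 4.0381 N/mm
Parallel: k_eq = 4.0381 + 35 = 39.038 N/mm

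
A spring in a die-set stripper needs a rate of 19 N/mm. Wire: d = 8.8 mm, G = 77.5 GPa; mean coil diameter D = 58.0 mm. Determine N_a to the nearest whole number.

N_a = Gd⁴/(8D³k) = (77.5×10³ × 8.8⁴)/(8 × 58.0³ × 19)
    = 4.64764e+08 / 2.9657e+07 = 15.67 → 16 coils

16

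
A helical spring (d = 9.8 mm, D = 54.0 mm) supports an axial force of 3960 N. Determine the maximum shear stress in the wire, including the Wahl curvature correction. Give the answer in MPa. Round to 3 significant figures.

739 MPa

Spring index C = D/d = 54.0/9.8 = 5.5102
K_W = (4C−1)/(4C−4) + 0.615/C = 21.041/18.041 + 0.1116 = 1.2779
τ₀ = 8FD/(πd³) = 8·3960·54.0/(π·9.8³) = 1.71072e+06/2956.8 = 578.56 MPa
τ_max = K·τ₀ = 1.2779 × 578.56 = 739.35 MPa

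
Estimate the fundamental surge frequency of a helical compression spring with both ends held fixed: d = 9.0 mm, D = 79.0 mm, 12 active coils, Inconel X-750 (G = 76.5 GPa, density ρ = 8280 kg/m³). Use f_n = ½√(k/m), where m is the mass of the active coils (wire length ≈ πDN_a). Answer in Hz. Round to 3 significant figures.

k = Gd⁴/(8D³N_a) = (76.5×10³)(9.0⁴)/(8·79.0³·12) = 10.604 N/mm = 10604 N/m
Wire length L = πDN_a = π·79.0·12 = 2978.2 mm
m = ρ·(πd²/4)·L = 8280 × 63.617×10⁻⁶ m² × 2.9782 m = 1.5688 kg
f_n = ½√(k/m) = 0.5·√(10604/1.5688) = 0.5·√(6759.5) = 41.108 Hz

41.1 Hz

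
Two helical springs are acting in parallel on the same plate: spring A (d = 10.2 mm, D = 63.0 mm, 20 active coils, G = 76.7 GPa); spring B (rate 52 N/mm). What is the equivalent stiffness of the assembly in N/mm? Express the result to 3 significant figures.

k_A = Gd⁴/(8D³N_a) = (76.7×10³)(10.2⁴)/(8·63.0³·20) = 20.752 N/mm
Parallel: k_eq = 20.752 + 52 = 72.752 N/mm

72.8 N/mm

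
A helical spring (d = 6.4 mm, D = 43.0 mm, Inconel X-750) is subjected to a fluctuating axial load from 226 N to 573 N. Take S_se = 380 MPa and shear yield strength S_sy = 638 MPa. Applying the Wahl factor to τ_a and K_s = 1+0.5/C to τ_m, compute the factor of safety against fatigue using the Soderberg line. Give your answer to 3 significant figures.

C = D/d = 43.0/6.4 = 6.7188; K_W = (4C−1)/(4C−4)+0.615/C = 1.2227; K_s = 1+0.5/C = 1.0744
F_a = (F_max−F_min)/2 = 173.5 N; F_m = (F_max+F_min)/2 = 399.5 N
τ_a = K_W·8F_aD/(πd³) = 1.2227 × 72.472 = 88.61 MPa
τ_m = K_s·8F_mD/(πd³) = 1.0744 × 166.87 = 179.29 MPa
Soderberg: 1/n_f = τ_a/S_se + τ_m/S_sy = 88.61/380 + 179.29/638 = 0.23318 + 0.28102 = 0.5142
n_f = 1/0.5142 = 1.945

1.94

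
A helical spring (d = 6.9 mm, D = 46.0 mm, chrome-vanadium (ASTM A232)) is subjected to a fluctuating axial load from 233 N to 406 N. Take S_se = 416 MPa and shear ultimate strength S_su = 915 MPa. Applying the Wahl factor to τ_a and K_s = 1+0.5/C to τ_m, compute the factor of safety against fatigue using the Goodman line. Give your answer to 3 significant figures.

4.45

C = D/d = 46.0/6.9 = 6.6667; K_W = (4C−1)/(4C−4)+0.615/C = 1.2246; K_s = 1+0.5/C = 1.0750
F_a = (F_max−F_min)/2 = 86.5 N; F_m = (F_max+F_min)/2 = 319.5 N
τ_a = K_W·8F_aD/(πd³) = 1.2246 × 30.844 = 37.771 MPa
τ_m = K_s·8F_mD/(πd³) = 1.0750 × 113.93 = 122.47 MPa
Goodman: 1/n_f = τ_a/S_se + τ_m/S_su = 37.771/416 + 122.47/915 = 0.09080 + 0.13385 = 0.22464
n_f = 1/0.22464 = 4.451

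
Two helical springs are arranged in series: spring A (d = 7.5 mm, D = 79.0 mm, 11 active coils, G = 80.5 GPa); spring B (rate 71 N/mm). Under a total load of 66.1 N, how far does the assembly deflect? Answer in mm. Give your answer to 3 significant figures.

k_A = Gd⁴/(8D³N_a) = (80.5×10³)(7.5⁴)/(8·79.0³·11) = 5.8705 N/mm
Series: 1/k_eq = 1/5.8705 + 1/71 = 0.18443; k_eq = 5.4222 N/mm
δ = F/k_eq = 66.1/5.4222 = 12.191 mm

12.2 mm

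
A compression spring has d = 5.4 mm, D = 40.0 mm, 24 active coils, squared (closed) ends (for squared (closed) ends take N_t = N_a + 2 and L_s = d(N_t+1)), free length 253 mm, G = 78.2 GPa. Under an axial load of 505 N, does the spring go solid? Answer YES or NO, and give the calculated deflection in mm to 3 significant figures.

NO, δ = 93.3 mm

k = Gd⁴/(8D³N_a) = (78.2×10³)(5.4⁴)/(8·40.0³·24) = 5.4113 N/mm
N_t = 26; L_s = 5.4·27 = 145.8 mm; δ_solid = L₀ − L_s = 253 − 145.8 = 107.2 mm
δ = F/k = 505/5.4113 = 93.323 mm
δ < δ_solid → spring does not go solid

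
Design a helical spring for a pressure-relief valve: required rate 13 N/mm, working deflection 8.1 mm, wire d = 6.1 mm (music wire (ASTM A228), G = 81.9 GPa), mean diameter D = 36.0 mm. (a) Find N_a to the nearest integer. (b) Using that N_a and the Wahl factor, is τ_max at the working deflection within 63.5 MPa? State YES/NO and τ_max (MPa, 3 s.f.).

(a) 23 coils; (b) YES, τ_max = 54.3 MPa

N_a = Gd⁴/(8D³k) = (81.9×10³)(6.1⁴)/(8·36.0³·13) = 23.37 → N_a = 23
Actual rate k = Gd⁴/(8D³·23) = 13.209 N/mm
Working load F = kδ = 13.209·8.1 = 106.99 N
C = 36.0/6.1 = 5.9016; K_W = (4C−1)/(4C−4)+0.615/C = 1.2572
τ_max = K_W·8FD/(πd³) = 1.2572·43.213 = 54.328 MPa
τ_max ≤ 63.5 MPa → acceptable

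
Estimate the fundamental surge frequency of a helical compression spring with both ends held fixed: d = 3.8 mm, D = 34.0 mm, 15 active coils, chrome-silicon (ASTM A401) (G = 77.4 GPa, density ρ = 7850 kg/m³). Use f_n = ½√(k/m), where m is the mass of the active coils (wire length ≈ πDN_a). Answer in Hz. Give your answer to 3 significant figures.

k = Gd⁴/(8D³N_a) = (77.4×10³)(3.8⁴)/(8·34.0³·15) = 3.4218 N/mm = 3421.8 N/m
Wire length L = πDN_a = π·34.0·15 = 1602.2 mm
m = ρ·(πd²/4)·L = 7850 × 11.341×10⁻⁶ m² × 1.6022 m = 0.14264 kg
f_n = ½√(k/m) = 0.5·√(3421.8/0.14264) = 0.5·√(23989) = 77.442 Hz

77.4 Hz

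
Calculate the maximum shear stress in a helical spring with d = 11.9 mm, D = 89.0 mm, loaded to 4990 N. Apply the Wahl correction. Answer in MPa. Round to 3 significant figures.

804 MPa

Spring index C = D/d = 89.0/11.9 = 7.4790
K_W = (4C−1)/(4C−4) + 0.615/C = 28.916/25.916 + 0.0822 = 1.1980
τ₀ = 8FD/(πd³) = 8·4990·89.0/(π·11.9³) = 3.55288e+06/5294.1 = 671.1 MPa
τ_max = K·τ₀ = 1.1980 × 671.1 = 803.98 MPa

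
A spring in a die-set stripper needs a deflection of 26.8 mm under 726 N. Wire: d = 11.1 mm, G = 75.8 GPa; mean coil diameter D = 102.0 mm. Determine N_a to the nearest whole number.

Required rate k = F/δ = 726/26.8 = 27.09 N/mm
N_a = Gd⁴/(8D³k) = (75.8×10³ × 11.1⁴)/(8 × 102.0³ × 27.09)
    = 1.1507e+09 / 2.29981e+08 = 5.003 → 5 coils

5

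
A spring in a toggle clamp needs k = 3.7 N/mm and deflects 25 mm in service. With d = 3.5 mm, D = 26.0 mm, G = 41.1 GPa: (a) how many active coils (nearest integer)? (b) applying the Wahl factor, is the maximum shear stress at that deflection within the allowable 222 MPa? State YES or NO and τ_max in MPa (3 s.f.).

(a) 12 coils; (b) YES, τ_max = 169 MPa

N_a = Gd⁴/(8D³k) = (41.1×10³)(3.5⁴)/(8·26.0³·3.7) = 11.86 → N_a = 12
Actual rate k = Gd⁴/(8D³·12) = 3.6553 N/mm
Working load F = kδ = 3.6553·25 = 91.382 N
C = 26.0/3.5 = 7.4286; K_W = (4C−1)/(4C−4)+0.615/C = 1.1995
τ_max = K_W·8FD/(πd³) = 1.1995·141.11 = 169.26 MPa
τ_max ≤ 222 MPa → acceptable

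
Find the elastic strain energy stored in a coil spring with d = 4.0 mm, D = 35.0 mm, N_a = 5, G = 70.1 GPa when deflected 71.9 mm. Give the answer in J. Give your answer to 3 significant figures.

27.0 J

k = Gd⁴/(8D³N_a) = (70.1×10³)(4.0⁴)/(8·35.0³·5) = 10.464 N/mm
U = ½kδ² = 0.5 × 10.464 × 71.9² = 27047 N·mm = 27.047 J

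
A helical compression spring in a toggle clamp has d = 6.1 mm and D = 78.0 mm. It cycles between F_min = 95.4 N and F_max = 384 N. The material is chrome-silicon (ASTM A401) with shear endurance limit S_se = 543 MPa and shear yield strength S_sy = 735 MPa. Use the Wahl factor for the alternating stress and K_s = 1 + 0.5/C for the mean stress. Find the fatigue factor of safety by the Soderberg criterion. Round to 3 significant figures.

1.80

C = D/d = 78.0/6.1 = 12.7869; K_W = (4C−1)/(4C−4)+0.615/C = 1.1117; K_s = 1+0.5/C = 1.0391
F_a = (F_max−F_min)/2 = 144.3 N; F_m = (F_max+F_min)/2 = 239.7 N
τ_a = K_W·8F_aD/(πd³) = 1.1117 × 126.27 = 140.38 MPa
τ_m = K_s·8F_mD/(πd³) = 1.0391 × 209.76 = 217.96 MPa
Soderberg: 1/n_f = τ_a/S_se + τ_m/S_sy = 140.38/543 + 217.96/735 = 0.25853 + 0.29654 = 0.55507
n_f = 1/0.55507 = 1.802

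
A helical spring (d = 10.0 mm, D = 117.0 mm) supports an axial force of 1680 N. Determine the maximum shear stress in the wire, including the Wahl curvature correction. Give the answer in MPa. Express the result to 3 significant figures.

562 MPa

Spring index C = D/d = 117.0/10.0 = 11.7000
K_W = (4C−1)/(4C−4) + 0.615/C = 45.800/42.800 + 0.0526 = 1.1227
τ₀ = 8FD/(πd³) = 8·1680·117.0/(π·10.0³) = 1.57248e+06/3141.6 = 500.54 MPa
τ_max = K·τ₀ = 1.1227 × 500.54 = 561.93 MPa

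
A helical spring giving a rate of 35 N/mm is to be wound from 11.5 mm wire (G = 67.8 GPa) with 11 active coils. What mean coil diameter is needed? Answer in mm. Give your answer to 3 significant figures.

D = (Gd⁴/(8N_a·k))^(1/3) = (67.8×10³·11.5⁴/(8·11·35))^(1/3)
  = (385009)^(1/3) = 72.7484 mm

72.7 mm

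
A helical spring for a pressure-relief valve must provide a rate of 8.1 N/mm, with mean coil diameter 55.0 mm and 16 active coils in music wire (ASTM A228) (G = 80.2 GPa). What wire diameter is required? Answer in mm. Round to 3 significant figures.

d = (8D³N_a·k / G)^(1/4) = (8·55.0³·16·8.1 / (80.2×10³))^0.25
  = (2150.8)^0.25 = 6.8101 mm

6.81 mm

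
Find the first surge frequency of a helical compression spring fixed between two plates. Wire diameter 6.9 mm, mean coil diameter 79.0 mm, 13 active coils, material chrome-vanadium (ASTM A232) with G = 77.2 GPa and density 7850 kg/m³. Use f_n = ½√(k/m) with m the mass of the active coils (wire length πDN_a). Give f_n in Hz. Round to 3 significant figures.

30.0 Hz

k = Gd⁴/(8D³N_a) = (77.2×10³)(6.9⁴)/(8·79.0³·13) = 3.4127 N/mm = 3412.7 N/m
Wire length L = πDN_a = π·79.0·13 = 3226.4 mm
m = ρ·(πd²/4)·L = 7850 × 37.393×10⁻⁶ m² × 3.2264 m = 0.94706 kg
f_n = ½√(k/m) = 0.5·√(3412.7/0.94706) = 0.5·√(3603.5) = 30.014 Hz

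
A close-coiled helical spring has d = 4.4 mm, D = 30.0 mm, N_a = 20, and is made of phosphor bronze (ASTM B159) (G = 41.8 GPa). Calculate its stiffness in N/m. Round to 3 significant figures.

k = Gd⁴/(8D³N_a) = (41.8×10³ × 4.4⁴) / (8 × 30.0³ × 20)
  = 1.5667e+07 / 4.32e+06 = 3.6266 N/mm = 3626.6 N/m

3630 N/m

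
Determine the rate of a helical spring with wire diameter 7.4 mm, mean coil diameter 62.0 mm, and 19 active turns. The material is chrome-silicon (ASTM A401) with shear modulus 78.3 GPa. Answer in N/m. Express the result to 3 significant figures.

k = Gd⁴/(8D³N_a) = (78.3×10³ × 7.4⁴) / (8 × 62.0³ × 19)
  = 2.34795e+08 / 3.62259e+07 = 6.4814 N/mm = 6481.4 N/m

6480 N/m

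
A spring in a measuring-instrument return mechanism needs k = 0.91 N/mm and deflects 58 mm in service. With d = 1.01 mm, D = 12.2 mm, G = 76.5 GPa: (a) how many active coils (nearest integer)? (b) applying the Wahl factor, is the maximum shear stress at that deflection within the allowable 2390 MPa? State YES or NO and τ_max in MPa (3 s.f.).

(a) 6 coils; (b) YES, τ_max = 1790 MPa

N_a = Gd⁴/(8D³k) = (76.5×10³)(1.01⁴)/(8·12.2³·0.91) = 6.022 → N_a = 6
Actual rate k = Gd⁴/(8D³·6) = 0.91333 N/mm
Working load F = kδ = 0.91333·58 = 52.973 N
C = 12.2/1.01 = 12.0792; K_W = (4C−1)/(4C−4)+0.615/C = 1.1186
τ_max = K_W·8FD/(πd³) = 1.1186·1597.3 = 1786.8 MPa
τ_max ≤ 2390 MPa → acceptable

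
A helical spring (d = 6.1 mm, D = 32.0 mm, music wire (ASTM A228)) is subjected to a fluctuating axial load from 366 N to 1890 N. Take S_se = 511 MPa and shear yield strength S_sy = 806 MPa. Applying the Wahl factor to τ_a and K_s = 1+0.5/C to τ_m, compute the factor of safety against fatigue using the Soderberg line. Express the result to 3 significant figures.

0.805

C = D/d = 32.0/6.1 = 5.2459; K_W = (4C−1)/(4C−4)+0.615/C = 1.2939; K_s = 1+0.5/C = 1.0953
F_a = (F_max−F_min)/2 = 762 N; F_m = (F_max+F_min)/2 = 1128 N
τ_a = K_W·8F_aD/(πd³) = 1.2939 × 273.56 = 353.95 MPa
τ_m = K_s·8F_mD/(πd³) = 1.0953 × 404.96 = 443.56 MPa
Soderberg: 1/n_f = τ_a/S_se + τ_m/S_sy = 353.95/511 + 443.56/806 = 0.69267 + 0.55032 = 1.243
n_f = 1/1.243 = 0.8045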